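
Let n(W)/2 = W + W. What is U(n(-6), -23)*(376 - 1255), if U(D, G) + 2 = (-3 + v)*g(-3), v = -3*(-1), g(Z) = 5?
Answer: 1758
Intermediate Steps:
v = 3
n(W) = 4*W (n(W) = 2*(W + W) = 2*(2*W) = 4*W)
U(D, G) = -2 (U(D, G) = -2 + (-3 + 3)*5 = -2 + 0*5 = -2 + 0 = -2)
U(n(-6), -23)*(376 - 1255) = -2*(376 - 1255) = -2*(-879) = 1758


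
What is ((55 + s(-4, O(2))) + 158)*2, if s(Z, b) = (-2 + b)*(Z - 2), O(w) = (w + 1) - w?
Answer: 438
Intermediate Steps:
O(w) = 1 (O(w) = (1 + w) - w = 1)
s(Z, b) = (-2 + Z)*(-2 + b) (s(Z, b) = (-2 + b)*(-2 + Z) = (-2 + Z)*(-2 + b))
((55 + s(-4, O(2))) + 158)*2 = ((55 + (4 - 2*(-4) - 2*1 - 4*1)) + 158)*2 = ((55 + (4 + 8 - 2 - 4)) + 158)*2 = ((55 + 6) + 158)*2 = (61 + 158)*2 = 219*2 = 438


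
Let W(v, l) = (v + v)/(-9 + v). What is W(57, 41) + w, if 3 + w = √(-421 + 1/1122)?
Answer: -5/8 + 41*I*√315282/1122 ≈ -0.625 + 20.518*I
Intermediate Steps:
W(v, l) = 2*v/(-9 + v) (W(v, l) = (2*v)/(-9 + v) = 2*v/(-9 + v))
w = -3 + 41*I*√315282/1122 (w = -3 + √(-421 + 1/1122) = -3 + √(-472361/1122) = -3 + 41*I*√315282/1122 ≈ -3.0 + 20.518*I)
W(57, 41) + w = 2*57/(-9 + 57) + (-3 + 41*I*√315282/1122) = 2*57/48 + (-3 + 41*I*√315282/1122) = 2*57*(1/48) + (-3 + 41*I*√315282/1122) = 19/8 + (-3 + 41*I*√315282/1122) = -5/8 + 41*I*√315282/1122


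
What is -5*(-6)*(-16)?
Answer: -480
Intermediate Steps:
-5*(-6)*(-16) = 30*(-16) = -480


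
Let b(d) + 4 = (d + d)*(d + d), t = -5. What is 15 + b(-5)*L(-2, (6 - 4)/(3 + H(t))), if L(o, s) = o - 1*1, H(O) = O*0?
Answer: -273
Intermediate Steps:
H(O) = 0
b(d) = -4 + 4*d**2 (b(d) = -4 + (d + d)*(d + d) = -4 + (2*d)*(2*d) = -4 + 4*d**2)
L(o, s) = -1 + o (L(o, s) = o - 1 = -1 + o)
15 + b(-5)*L(-2, (6 - 4)/(3 + H(t))) = 15 + (-4 + 4*(-5)**2)*(-1 - 2) = 15 + (-4 + 4*25)*(-3) = 15 + (-4 + 100)*(-3) = 15 + 96*(-3) = 15 - 288 = -273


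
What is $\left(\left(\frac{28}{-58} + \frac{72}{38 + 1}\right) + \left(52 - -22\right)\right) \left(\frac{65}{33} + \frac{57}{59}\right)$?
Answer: $\frac{162402992}{734019} \approx 221.25$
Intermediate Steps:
$\left(\left(\frac{28}{-58} + \frac{72}{38 + 1}\right) + \left(52 - -22\right)\right) \left(\frac{65}{33} + \frac{57}{59}\right) = \left(\left(28 \left(- \frac{1}{58}\right) + \frac{72}{39}\right) + \left(52 + 22\right)\right) \left(65 \cdot \frac{1}{33} + 57 \cdot \frac{1}{59}\right) = \left(\left(- \frac{14}{29} + 72 \cdot \frac{1}{39}\right) + 74\right) \left(\frac{65}{33} + \frac{57}{59}\right) = \left(\left(- \frac{14}{29} + \frac{24}{13}\right) + 74\right) \frac{5716}{1947} = \left(\frac{514}{377} + 74\right) \frac{5716}{1947} = \frac{28412}{377} \cdot \frac{5716}{1947} = \frac{162402992}{734019}$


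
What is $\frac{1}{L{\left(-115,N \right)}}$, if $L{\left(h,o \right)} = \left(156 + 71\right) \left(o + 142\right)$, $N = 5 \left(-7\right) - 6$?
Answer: $\frac{1}{22927} \approx 4.3617 \cdot 10^{-5}$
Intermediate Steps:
$N = -41$ ($N = -35 - 6 = -41$)
$L{\left(h,o \right)} = 32234 + 227 o$ ($L{\left(h,o \right)} = 227 \left(142 + o\right) = 32234 + 227 o$)
$\frac{1}{L{\left(-115,N \right)}} = \frac{1}{32234 + 227 \left(-41\right)} = \frac{1}{32234 - 9307} = \frac{1}{22927}$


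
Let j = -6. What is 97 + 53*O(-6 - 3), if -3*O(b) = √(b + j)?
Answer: 97 - 53*I*√15/3 ≈ 97.0 - 68.423*I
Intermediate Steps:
O(b) = -√(-6 + b)/3 (O(b) = -√(b - 6)/3 = -√(-6 + b)/3)
97 + 53*O(-6 - 3) = 97 + 53*(-√(-6 + (-6 - 3))/3) = 97 + 53*(-√(-6 - 9)/3) = 97 + 53*(-I*√15/3) = 97 - 53*I*√15/3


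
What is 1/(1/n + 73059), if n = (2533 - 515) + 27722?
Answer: 29740/2172774661 ≈ 1.3688e-5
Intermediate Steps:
n = 29740 (n = 2018 + 27722 = 29740)
1/(1/n + 73059) = 1/(1/29740 + 73059) = 1/(2172774661/29740) = 29740/2172774661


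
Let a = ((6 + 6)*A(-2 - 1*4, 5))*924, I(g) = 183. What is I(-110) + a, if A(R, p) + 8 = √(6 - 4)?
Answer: -88521 + 11088*√2 ≈ -72840.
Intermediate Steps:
A(R, p) = -8 + √2 (A(R, p) = -8 + √(6 - 4) = -8 + √2)
a = -88704 + 11088*√2 (a = ((6 + 6)*(-8 + √2))*924 = (12*(-8 + √2))*924 = (-96 + 12*√2)*924 = -88704 + 11088*√2 ≈ -73023.)
I(-110) + a = 183 + (-88704 + 11088*√2) = -88521 + 11088*√2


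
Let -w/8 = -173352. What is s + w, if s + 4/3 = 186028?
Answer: 4718528/3 ≈ 1.5728e+6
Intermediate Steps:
s = 558080/3 (s = -4/3 + 186028 = 558080/3 ≈ 1.8603e+5)
w = 1386816 (w = -8*(-173352) = 1386816)
s + w = 558080/3 + 1386816 = 4718528/3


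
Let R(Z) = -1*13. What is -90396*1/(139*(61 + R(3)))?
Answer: -7533/556 ≈ -13.549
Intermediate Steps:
R(Z) = -13
-90396*1/(139*(61 + R(3))) = -90396*1/(139*(61 - 13)) = -90396/(48*139) = -90396/6672 = -90396*1/6672 = -7533/556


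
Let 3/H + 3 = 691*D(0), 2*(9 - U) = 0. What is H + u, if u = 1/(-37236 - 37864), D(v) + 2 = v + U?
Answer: 110233/181516700 ≈ 0.00060729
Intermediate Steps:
U = 9 (U = 9 - ½*0 = 9 + 0 = 9)
D(v) = 7 + v (D(v) = -2 + (v + 9) = -2 + (9 + v) = 7 + v)
u = -1/75100 (u = 1/(-75100) = -1/75100 ≈ -1.3316e-5)
H = 3/4834 (H = 3/(-3 + 691*(7 + 0)) = 3/(-3 + 691*7) = 3/(-3 + 4837) = 3/4834 ≈ 0.00062060)
H + u = 3/4834 - 1/75100 = 110233/181516700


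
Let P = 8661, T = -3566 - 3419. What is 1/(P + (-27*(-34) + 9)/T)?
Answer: 6985/60496158 ≈ 0.00011546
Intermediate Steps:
T = -6985
1/(P + (-27*(-34) + 9)/T) = 1/(8661 + (-27*(-34) + 9)/(-6985)) = 1/(8661 + (918 + 9)*(-1/6985)) = 1/(8661 + 927*(-1/6985)) = 1/(8661 - 927/6985) = 1/(60496158/6985) = 6985/60496158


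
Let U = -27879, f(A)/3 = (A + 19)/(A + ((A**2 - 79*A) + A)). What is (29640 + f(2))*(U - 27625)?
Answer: -41127881208/25 ≈ -1.6451e+9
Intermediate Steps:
f(A) = 3*(19 + A)/(A**2 - 77*A) (f(A) = 3*((A + 19)/(A + ((A**2 - 79*A) + A))) = 3*((19 + A)/(A + (A**2 - 78*A))) = 3*((19 + A)/(A**2 - 77*A)) = 3*(19 + A)/(A**2 - 77*A))
(29640 + f(2))*(U - 27625) = (29640 + 3*(19 + 2)/(2*(-77 + 2)))*(-27879 - 27625) = (29640 + 3*(1/2)*21/(-75))*(-55504) = (29640 + 3*(1/2)*(-1/75)*21)*(-55504) = (29640 - 21/50)*(-55504) = (1481979/50)*(-55504) = -41127881208/25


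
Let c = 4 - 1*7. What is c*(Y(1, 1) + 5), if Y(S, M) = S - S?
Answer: -15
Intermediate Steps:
c = -3 (c = 4 - 7 = -3)
Y(S, M) = 0
c*(Y(1, 1) + 5) = -3*(0 + 5) = -3*5 = -15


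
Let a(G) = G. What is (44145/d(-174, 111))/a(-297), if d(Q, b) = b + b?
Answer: -545/814 ≈ -0.66953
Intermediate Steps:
d(Q, b) = 2*b
(44145/d(-174, 111))/a(-297) = (44145/((2*111)))/(-297) = (44145/222)*(-1/297) = (44145*(1/222))*(-1/297) = (14715/74)*(-1/297) = -545/814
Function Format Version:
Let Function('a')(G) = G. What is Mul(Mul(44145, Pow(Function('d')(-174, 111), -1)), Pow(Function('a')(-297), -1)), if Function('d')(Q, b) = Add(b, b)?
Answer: Rational(-545, 814) ≈ -0.66953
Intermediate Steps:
Function('d')(Q, b) = Mul(2, b)
Mul(Mul(44145, Pow(Function('d')(-174, 111), -1)), Pow(Function('a')(-297), -1)) = Mul(Mul(44145, Pow(Mul(2, 111), -1)), Pow(-297, -1)) = Mul(Mul(44145, Pow(222, -1)), Rational(-1, 297)) = Mul(Mul(44145, Rational(1, 222)), Rational(-1, 297)) = Mul(Rational(14715, 74), Rational(-1, 297)) = Rational(-545, 814)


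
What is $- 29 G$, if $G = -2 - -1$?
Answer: $29$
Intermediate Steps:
$G = -1$ ($G = -2 + 1 = -1$)
$- 29 G = \left(-29\right) \left(-1\right) = 29$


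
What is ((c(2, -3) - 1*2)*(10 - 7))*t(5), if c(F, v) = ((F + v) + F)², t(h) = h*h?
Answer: -75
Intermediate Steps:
t(h) = h²
c(F, v) = (v + 2*F)²
((c(2, -3) - 1*2)*(10 - 7))*t(5) = (((-3 + 2*2)² - 1*2)*(10 - 7))*5² = (((-3 + 4)² - 2)*3)*25 = ((1² - 2)*3)*25 = ((1 - 2)*3)*25 = -1*3*25 = -3*25 = -75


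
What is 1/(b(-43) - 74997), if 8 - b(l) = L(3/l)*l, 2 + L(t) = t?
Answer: -1/75078 ≈ -1.3319e-5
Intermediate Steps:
L(t) = -2 + t
b(l) = 8 - l*(-2 + 3/l) (b(l) = 8 - (-2 + 3/l)*l = 8 - l*(-2 + 3/l))
1/(b(-43) - 74997) = 1/((5 + 2*(-43)) - 74997) = 1/((5 - 86) - 74997) = 1/(-81 - 74997) = 1/(-75078) = -1/75078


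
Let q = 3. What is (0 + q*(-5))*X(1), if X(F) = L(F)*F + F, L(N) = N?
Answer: -30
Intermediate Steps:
X(F) = F + F² (X(F) = F*F + F = F² + F = F + F²)
(0 + q*(-5))*X(1) = (0 + 3*(-5))*(1*(1 + 1)) = (0 - 15)*(1*2) = -15*2 = -30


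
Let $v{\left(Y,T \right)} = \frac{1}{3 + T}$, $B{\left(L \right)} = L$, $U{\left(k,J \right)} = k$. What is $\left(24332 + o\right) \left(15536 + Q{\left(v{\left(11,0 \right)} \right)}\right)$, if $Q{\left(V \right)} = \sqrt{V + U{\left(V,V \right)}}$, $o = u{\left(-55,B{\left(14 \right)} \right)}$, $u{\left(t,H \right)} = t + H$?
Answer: $377384976 + 8097 \sqrt{6} \approx 3.774 \cdot 10^{8}$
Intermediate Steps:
$u{\left(t,H \right)} = H + t$
$o = -41$ ($o = 14 - 55 = -41$)
$Q{\left(V \right)} = \sqrt{2} \sqrt{V}$ ($Q{\left(V \right)} = \sqrt{V + V} = \sqrt{2 V} = \sqrt{2} \sqrt{V}$)
$\left(24332 + o\right) \left(15536 + Q{\left(v{\left(11,0 \right)} \right)}\right) = \left(24332 - 41\right) \left(15536 + \sqrt{2} \sqrt{\frac{1}{3 + 0}}\right) = 24291 \left(15536 + \sqrt{2} \sqrt{\frac{1}{3}}\right) = 24291 \left(15536 + \frac{\sqrt{2}}{\sqrt{3}}\right) = 24291 \left(15536 + \sqrt{2} \frac{\sqrt{3}}{3}\right) = 24291 \left(15536 + \frac{\sqrt{6}}{3}\right) = 377384976 + 8097 \sqrt{6}$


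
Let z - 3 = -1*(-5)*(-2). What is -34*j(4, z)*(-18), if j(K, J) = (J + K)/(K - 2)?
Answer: -918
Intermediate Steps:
z = -7 (z = 3 - 1*(-5)*(-2) = 3 + 5*(-2) = 3 - 10 = -7)
j(K, J) = (J + K)/(-2 + K)
-34*j(4, z)*(-18) = -34*(-7 + 4)/(-2 + 4)*(-18) = -34*(-3)/2*(-18) = -17*(-3)*(-18) = -34*(-3/2)*(-18) = 51*(-18) = -918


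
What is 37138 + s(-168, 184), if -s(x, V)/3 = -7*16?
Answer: 37474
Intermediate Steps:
s(x, V) = 336 (s(x, V) = -(-21)*16 = -3*(-112) = 336)
37138 + s(-168, 184) = 37138 + 336 = 37474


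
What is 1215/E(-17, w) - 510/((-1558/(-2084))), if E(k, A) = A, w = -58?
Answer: -31768845/45182 ≈ -703.13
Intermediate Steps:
1215/E(-17, w) - 510/((-1558/(-2084))) = 1215/(-58) - 510/((-1558/(-2084))) = 1215*(-1/58) - 510/((-1558*(-1/2084))) = -1215/58 - 510/779/1042 = -1215/58 - 510*1042/779 = -1215/58 - 531420/779 = -31768845/45182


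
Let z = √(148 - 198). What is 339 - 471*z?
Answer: 339 - 2355*I*√2 ≈ 339.0 - 3330.5*I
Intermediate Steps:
z = 5*I*√2 (z = √(-50) = 5*I*√2 ≈ 7.0711*I)
339 - 471*z = 339 - 2355*I*√2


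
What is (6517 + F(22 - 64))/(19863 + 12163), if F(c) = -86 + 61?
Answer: 3246/16013 ≈ 0.20271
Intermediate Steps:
F(c) = -25
(6517 + F(22 - 64))/(19863 + 12163) = (6517 - 25)/(19863 + 12163) = 6492/32026 = 6492*(1/32026) = 3246/16013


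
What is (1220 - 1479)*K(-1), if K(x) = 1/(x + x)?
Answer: 259/2 ≈ 129.50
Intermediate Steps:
K(x) = 1/(2*x)
(1220 - 1479)*K(-1) = (1220 - 1479)*((½)/(-1)) = -259*(-1)/2 = -259*(-½) = 259/2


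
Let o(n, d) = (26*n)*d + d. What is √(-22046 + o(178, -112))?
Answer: I*√540494 ≈ 735.18*I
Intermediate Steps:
o(n, d) = d + 26*d*n (o(n, d) = 26*d*n + d = d + 26*d*n)
√(-22046 + o(178, -112)) = √(-22046 - 112*(1 + 26*178)) = √(-22046 - 112*(1 + 4628)) = √(-22046 - 112*4629) = √(-22046 - 518448) = √(-540494) = I*√540494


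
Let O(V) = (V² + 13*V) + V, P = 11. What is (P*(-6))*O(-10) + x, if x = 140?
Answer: 2780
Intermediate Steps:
O(V) = V² + 14*V
(P*(-6))*O(-10) + x = (11*(-6))*(-10*(14 - 10)) + 140 = -(-660)*4 + 140 = -66*(-40) + 140 = 2640 + 140 = 2780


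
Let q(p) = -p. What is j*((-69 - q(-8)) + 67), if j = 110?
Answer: -1100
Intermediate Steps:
j*((-69 - q(-8)) + 67) = 110*((-69 - (-1)*(-8)) + 67) = 110*((-69 - 1*8) + 67) = 110*((-69 - 8) + 67) = 110*(-77 + 67) = 110*(-10) = -1100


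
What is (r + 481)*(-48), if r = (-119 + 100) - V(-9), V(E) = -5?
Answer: -22416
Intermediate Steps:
r = -14 (r = (-119 + 100) - 1*(-5) = -19 + 5 = -14)
(r + 481)*(-48) = (-14 + 481)*(-48) = 467*(-48) = -22416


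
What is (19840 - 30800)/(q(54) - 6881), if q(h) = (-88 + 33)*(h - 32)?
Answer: 10960/8091 ≈ 1.3546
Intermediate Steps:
q(h) = 1760 - 55*h (q(h) = -55*(-32 + h) = 1760 - 55*h)
(19840 - 30800)/(q(54) - 6881) = (19840 - 30800)/((1760 - 55*54) - 6881) = -10960/((1760 - 2970) - 6881) = -10960/(-1210 - 6881) = -10960/(-8091) = -10960*(-1/8091) = 10960/8091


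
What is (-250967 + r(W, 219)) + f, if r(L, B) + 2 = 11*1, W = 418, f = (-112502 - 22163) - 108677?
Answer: -494300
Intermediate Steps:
f = -243342 (f = -134665 - 108677 = -243342)
r(L, B) = 9 (r(L, B) = -2 + 11*1 = -2 + 11 = 9)
(-250967 + r(W, 219)) + f = (-250967 + 9) - 243342 = -250958 - 243342 = -494300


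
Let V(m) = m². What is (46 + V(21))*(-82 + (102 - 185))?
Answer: -80355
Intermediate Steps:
(46 + V(21))*(-82 + (102 - 185)) = (46 + 21²)*(-82 + (102 - 185)) = (46 + 441)*(-82 - 83) = 487*(-165) = -80355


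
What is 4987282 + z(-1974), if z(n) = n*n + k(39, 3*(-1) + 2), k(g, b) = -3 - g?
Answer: 8883916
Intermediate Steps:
z(n) = -42 + n**2 (z(n) = n*n + (-3 - 1*39) = n**2 + (-3 - 39) = n**2 - 42 = -42 + n**2)
4987282 + z(-1974) = 4987282 + (-42 + (-1974)**2) = 4987282 + (-42 + 3896676) = 4987282 + 3896634 = 8883916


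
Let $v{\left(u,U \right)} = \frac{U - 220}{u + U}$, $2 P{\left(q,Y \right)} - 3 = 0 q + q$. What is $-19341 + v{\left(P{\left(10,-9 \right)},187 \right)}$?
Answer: $- \frac{2495011}{129} \approx -19341.0$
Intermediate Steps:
$P{\left(q,Y \right)} = \frac{3}{2} + \frac{q}{2}$ ($P{\left(q,Y \right)} = \frac{3}{2} + \frac{0 q + q}{2} = \frac{3}{2} + \frac{0 + q}{2} = \frac{3}{2} + \frac{q}{2}$)
$v{\left(u,U \right)} = \frac{-220 + U}{U + u}$
$-19341 + v{\left(P{\left(10,-9 \right)},187 \right)} = -19341 + \frac{-220 + 187}{187 + \left(\frac{3}{2} + \frac{1}{2} \cdot 10\right)} = -19341 + \frac{1}{187 + \left(\frac{3}{2} + 5\right)} \left(-33\right) = -19341 + \frac{1}{187 + \frac{13}{2}} \left(-33\right) = -19341 + \frac{1}{\frac{387}{2}} \left(-33\right) = -19341 + \frac{2}{387} \left(-33\right) = -19341 - \frac{22}{129} = - \frac{2495011}{129}$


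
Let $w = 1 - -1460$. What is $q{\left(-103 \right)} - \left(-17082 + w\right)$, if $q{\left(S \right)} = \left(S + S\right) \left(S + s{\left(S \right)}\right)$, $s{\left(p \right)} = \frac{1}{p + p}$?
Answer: $36840$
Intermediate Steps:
$s{\left(p \right)} = \frac{1}{2 p}$
$w = 1461$ ($w = 1 + 1460 = 1461$)
$q{\left(S \right)} = 2 S \left(S + \frac{1}{2 S}\right)$ ($q{\left(S \right)} = \left(S + S\right) \left(S + \frac{1}{2 S}\right) = 2 S \left(S + \frac{1}{2 S}\right)$)
$q{\left(-103 \right)} - \left(-17082 + w\right) = \left(1 + 2 \left(-103\right)^{2}\right) - \left(-17082 + 1461\right) = \left(1 + 2 \cdot 10609\right) - -15621 = \left(1 + 21218\right) + 15621 = 21219 + 15621 = 36840$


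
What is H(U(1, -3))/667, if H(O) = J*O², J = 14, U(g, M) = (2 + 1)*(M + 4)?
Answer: 126/667 ≈ 0.18891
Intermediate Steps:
U(g, M) = 12 + 3*M (U(g, M) = 3*(4 + M) = 12 + 3*M)
H(O) = 14*O²
H(U(1, -3))/667 = (14*(12 + 3*(-3))²)/667 = (14*(12 - 9)²)*(1/667) = (14*3²)*(1/667) = (14*9)*(1/667) = 126*(1/667) = 126/667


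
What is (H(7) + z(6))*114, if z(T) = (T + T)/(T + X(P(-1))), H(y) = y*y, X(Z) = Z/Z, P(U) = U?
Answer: 40470/7 ≈ 5781.4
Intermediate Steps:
X(Z) = 1
H(y) = y**2
z(T) = 2*T/(1 + T) (z(T) = (T + T)/(T + 1) = (2*T)/(1 + T) = 2*T/(1 + T))
(H(7) + z(6))*114 = (7**2 + 2*6/(1 + 6))*114 = (49 + 2*6/7)*114 = (49 + 2*6*(1/7))*114 = (49 + 12/7)*114 = (355/7)*114 = 40470/7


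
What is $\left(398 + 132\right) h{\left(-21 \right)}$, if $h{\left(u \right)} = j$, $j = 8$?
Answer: $4240$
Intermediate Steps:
$h{\left(u \right)} = 8$
$\left(398 + 132\right) h{\left(-21 \right)} = \left(398 + 132\right) 8 = 530 \cdot 8 = 4240$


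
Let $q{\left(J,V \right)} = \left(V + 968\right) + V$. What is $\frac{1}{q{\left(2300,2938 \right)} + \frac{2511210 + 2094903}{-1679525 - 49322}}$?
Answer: $\frac{1728847}{11827622755} \approx 0.00014617$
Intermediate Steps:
$q{\left(J,V \right)} = 968 + 2 V$ ($q{\left(J,V \right)} = \left(968 + V\right) + V = 968 + 2 V$)
$\frac{1}{q{\left(2300,2938 \right)} + \frac{2511210 + 2094903}{-1679525 - 49322}} = \frac{1}{\left(968 + 2 \cdot 2938\right) + \frac{2511210 + 2094903}{-1679525 - 49322}} = \frac{1}{\left(968 + 5876\right) + \frac{4606113}{-1728847}} = \frac{1}{6844 + 4606113 \left(- \frac{1}{1728847}\right)} = \frac{1}{6844 - \frac{4606113}{1728847}} = \frac{1}{\frac{11827622755}{1728847}} = \frac{1728847}{11827622755}$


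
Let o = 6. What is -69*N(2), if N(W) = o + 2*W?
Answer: -690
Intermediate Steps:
N(W) = 6 + 2*W
-69*N(2) = -69*(6 + 2*2) = -69*(6 + 4) = -69*10 = -690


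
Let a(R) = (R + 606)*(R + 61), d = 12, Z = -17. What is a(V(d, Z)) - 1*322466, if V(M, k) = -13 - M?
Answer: -301550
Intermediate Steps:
a(R) = (61 + R)*(606 + R) (a(R) = (606 + R)*(61 + R) = (61 + R)*(606 + R))
a(V(d, Z)) - 1*322466 = (36966 + (-13 - 1*12)**2 + 667*(-13 - 1*12)) - 1*322466 = (36966 + (-13 - 12)**2 + 667*(-13 - 12)) - 322466 = (36966 + (-25)**2 + 667*(-25)) - 322466 = (36966 + 625 - 16675) - 322466 = 20916 - 322466 = -301550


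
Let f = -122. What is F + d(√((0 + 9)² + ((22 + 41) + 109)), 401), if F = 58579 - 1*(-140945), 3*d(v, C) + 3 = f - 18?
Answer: 598429/3 ≈ 1.9948e+5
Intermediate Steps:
d(v, C) = -143/3 (d(v, C) = -1 + (-122 - 18)/3 = -1 + (⅓)*(-140) = -1 - 140/3 = -143/3)
F = 199524 (F = 58579 + 140945 = 199524)
F + d(√((0 + 9)² + ((22 + 41) + 109)), 401) = 199524 - 143/3 = 598429/3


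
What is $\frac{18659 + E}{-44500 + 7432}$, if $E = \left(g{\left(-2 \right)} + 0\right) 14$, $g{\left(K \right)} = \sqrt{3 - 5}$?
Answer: $- \frac{18659}{37068} - \frac{7 i \sqrt{2}}{18534} \approx -0.50337 - 0.00053413 i$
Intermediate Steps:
$g{\left(K \right)} = i \sqrt{2}$ ($g{\left(K \right)} = \sqrt{-2} = i \sqrt{2}$)
$E = 14 i \sqrt{2}$ ($E = \left(i \sqrt{2} + 0\right) 14 = i \sqrt{2} \cdot 14 = 14 i \sqrt{2} \approx 19.799 i$)
$\frac{18659 + E}{-44500 + 7432} = \frac{18659 + 14 i \sqrt{2}}{-44500 + 7432} = \frac{18659 + 14 i \sqrt{2}}{-37068} = \left(18659 + 14 i \sqrt{2}\right) \left(- \frac{1}{37068}\right) = - \frac{18659}{37068} - \frac{7 i \sqrt{2}}{18534}$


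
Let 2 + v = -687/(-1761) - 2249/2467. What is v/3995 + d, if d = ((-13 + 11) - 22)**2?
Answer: 3332314953002/5785275355 ≈ 576.00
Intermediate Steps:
v = -3651478/1448129 (v = -2 + (-687/(-1761) - 2249/2467) = -2 + (-687*(-1/1761) - 2249*1/2467) = -2 + (229/587 - 2249/2467) = -2 - 755220/1448129 = -3651478/1448129 ≈ -2.5215)
d = 576 (d = (-2 - 22)**2 = (-24)**2 = 576)
v/3995 + d = -3651478/1448129/3995 + 576 = -3651478/1448129*1/3995 + 576 = -3651478/5785275355 + 576 = 3332314953002/5785275355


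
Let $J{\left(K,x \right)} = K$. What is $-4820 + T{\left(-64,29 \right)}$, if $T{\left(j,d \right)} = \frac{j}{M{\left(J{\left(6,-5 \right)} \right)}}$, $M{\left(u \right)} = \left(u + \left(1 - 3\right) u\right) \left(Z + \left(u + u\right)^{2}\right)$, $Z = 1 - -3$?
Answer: $- \frac{535012}{111} \approx -4819.9$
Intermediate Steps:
$Z = 4$ ($Z = 1 + 3 = 4$)
$M{\left(u \right)} = - u \left(4 + 4 u^{2}\right)$ ($M{\left(u \right)} = \left(u + \left(1 - 3\right) u\right) \left(4 + \left(u + u\right)^{2}\right) = \left(u - 2 u\right) \left(4 + \left(2 u\right)^{2}\right) = - u \left(4 + 4 u^{2}\right)$)
$T{\left(j,d \right)} = - \frac{j}{888}$ ($T{\left(j,d \right)} = \frac{j}{\left(-4\right) 6 \left(1 + 6^{2}\right)} = \frac{j}{\left(-4\right) 6 \left(1 + 36\right)} = \frac{j}{\left(-4\right) 6 \cdot 37} = \frac{j}{-888} = j \left(- \frac{1}{888}\right) = - \frac{j}{888}$)
$-4820 + T{\left(-64,29 \right)} = -4820 - - \frac{8}{111} = -4820 + \frac{8}{111} = - \frac{535012}{111}$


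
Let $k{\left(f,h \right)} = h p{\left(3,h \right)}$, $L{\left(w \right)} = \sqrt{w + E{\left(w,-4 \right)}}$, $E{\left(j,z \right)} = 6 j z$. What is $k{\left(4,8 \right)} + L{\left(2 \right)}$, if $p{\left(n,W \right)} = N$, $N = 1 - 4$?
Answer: $-24 + i \sqrt{46} \approx -24.0 + 6.7823 i$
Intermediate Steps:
$N = -3$ ($N = 1 - 4 = -3$)
$p{\left(n,W \right)} = -3$
$E{\left(j,z \right)} = 6 j z$
$L{\left(w \right)} = \sqrt{23} \sqrt{- w}$ ($L{\left(w \right)} = \sqrt{w + 6 w \left(-4\right)} = \sqrt{w - 24 w} = \sqrt{- 23 w} = \sqrt{23} \sqrt{- w}$)
$k{\left(f,h \right)} = - 3 h$ ($k{\left(f,h \right)} = h \left(-3\right) = - 3 h$)
$k{\left(4,8 \right)} + L{\left(2 \right)} = \left(-3\right) 8 + \sqrt{23} \sqrt{\left(-1\right) 2} = -24 + \sqrt{23} \sqrt{-2} = -24 + \sqrt{23} i \sqrt{2} = -24 + i \sqrt{46}$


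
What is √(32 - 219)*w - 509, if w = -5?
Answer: -509 - 5*I*√187 ≈ -509.0 - 68.374*I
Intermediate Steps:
√(32 - 219)*w - 509 = √(32 - 219)*(-5) - 509 = √(-187)*(-5) - 509 = (I*√187)*(-5) - 509 = -5*I*√187 - 509 = -509 - 5*I*√187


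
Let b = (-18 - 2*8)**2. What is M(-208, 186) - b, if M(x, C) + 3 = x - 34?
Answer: -1401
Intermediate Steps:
M(x, C) = -37 + x (M(x, C) = -3 + (x - 34) = -3 + (-34 + x) = -37 + x)
b = 1156 (b = (-18 - 16)**2 = (-34)**2 = 1156)
M(-208, 186) - b = (-37 - 208) - 1*1156 = -245 - 1156 = -1401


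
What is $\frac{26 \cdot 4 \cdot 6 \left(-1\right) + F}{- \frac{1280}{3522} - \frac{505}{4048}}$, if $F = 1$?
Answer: $\frac{4441072944}{3480025} \approx 1276.2$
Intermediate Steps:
$\frac{26 \cdot 4 \cdot 6 \left(-1\right) + F}{- \frac{1280}{3522} - \frac{505}{4048}} = \frac{26 \cdot 4 \cdot 6 \left(-1\right) + 1}{- \frac{1280}{3522} - \frac{505}{4048}} = \frac{26 \cdot 24 \left(-1\right) + 1}{\left(-1280\right) \frac{1}{3522} - \frac{505}{4048}} = \frac{26 \left(-24\right) + 1}{- \frac{640}{1761} - \frac{505}{4048}} = \frac{-624 + 1}{- \frac{3480025}{7128528}} = \left(-623\right) \left(- \frac{7128528}{3480025}\right) = \frac{4441072944}{3480025}$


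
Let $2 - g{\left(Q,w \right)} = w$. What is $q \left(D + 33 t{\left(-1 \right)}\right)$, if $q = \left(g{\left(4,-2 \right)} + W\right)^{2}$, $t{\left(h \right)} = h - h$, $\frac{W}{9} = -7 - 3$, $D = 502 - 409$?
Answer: $687828$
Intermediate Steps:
$g{\left(Q,w \right)} = 2 - w$
$D = 93$ ($D = 502 - 409 = 93$)
$W = -90$ ($W = 9 \left(-7 - 3\right) = 9 \left(-10\right) = -90$)
$t{\left(h \right)} = 0$
$q = 7396$ ($q = \left(\left(2 - -2\right) - 90\right)^{2} = \left(\left(2 + 2\right) - 90\right)^{2} = \left(4 - 90\right)^{2} = \left(-86\right)^{2} = 7396$)
$q \left(D + 33 t{\left(-1 \right)}\right) = 7396 \left(93 + 33 \cdot 0\right) = 7396 \left(93 + 0\right) = 7396 \cdot 93 = 687828$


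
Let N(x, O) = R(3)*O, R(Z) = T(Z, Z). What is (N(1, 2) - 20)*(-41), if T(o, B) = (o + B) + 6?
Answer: -164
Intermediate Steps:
T(o, B) = 6 + B + o (T(o, B) = (B + o) + 6 = 6 + B + o)
R(Z) = 6 + 2*Z (R(Z) = 6 + Z + Z = 6 + 2*Z)
N(x, O) = 12*O (N(x, O) = (6 + 2*3)*O = (6 + 6)*O = 12*O)
(N(1, 2) - 20)*(-41) = (12*2 - 20)*(-41) = (24 - 20)*(-41) = 4*(-41) = -164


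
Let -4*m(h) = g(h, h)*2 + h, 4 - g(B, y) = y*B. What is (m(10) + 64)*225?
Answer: 49275/2 ≈ 24638.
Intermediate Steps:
g(B, y) = 4 - B*y (g(B, y) = 4 - y*B = 4 - B*y)
m(h) = -2 + h²/2 - h/4 (m(h) = -((4 - h*h)*2 + h)/4 = -((4 - h²)*2 + h)/4 = -((8 - 2*h²) + h)/4 = -(8 + h - 2*h²)/4 = -2 + h²/2 - h/4)
(m(10) + 64)*225 = ((-2 + (½)*10² - ¼*10) + 64)*225 = ((-2 + (½)*100 - 5/2) + 64)*225 = ((-2 + 50 - 5/2) + 64)*225 = (91/2 + 64)*225 = (219/2)*225 = 49275/2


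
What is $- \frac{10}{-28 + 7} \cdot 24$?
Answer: $\frac{80}{7} \approx 11.429$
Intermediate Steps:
$- \frac{10}{-28 + 7} \cdot 24 = - \frac{10}{-21} \cdot 24 = \left(-10\right) \left(- \frac{1}{21}\right) 24 = \frac{10}{21} \cdot 24 = \frac{80}{7}$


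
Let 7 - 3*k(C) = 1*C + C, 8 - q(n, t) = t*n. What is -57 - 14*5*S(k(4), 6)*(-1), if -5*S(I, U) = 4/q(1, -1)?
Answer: -569/9 ≈ -63.222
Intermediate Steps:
q(n, t) = 8 - n*t (q(n, t) = 8 - t*n = 8 - n*t)
k(C) = 7/3 - 2*C/3 (k(C) = 7/3 - (1*C + C)/3 = 7/3 - (C + C)/3 = 7/3 - 2*C/3)
S(I, U) = -4/45 (S(I, U) = -4/(5*(8 - 1*1*(-1))) = -4/(5*(8 + 1)) = -4/(5*9) = -⅕*4/9 = -4/45)
-57 - 14*5*S(k(4), 6)*(-1) = -57 - 14*5*(-4/45)*(-1) = -57 - (-56)*(-1)/9 = -57 - 14*4/9 = -57 - 56/9 = -569/9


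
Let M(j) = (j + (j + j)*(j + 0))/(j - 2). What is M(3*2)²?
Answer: 1521/4 ≈ 380.25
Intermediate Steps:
M(j) = (j + 2*j²)/(-2 + j) (M(j) = (j + (2*j)*j)/(-2 + j) = (j + 2*j²)/(-2 + j))
M(3*2)² = ((3*2)*(1 + 2*(3*2))/(-2 + 3*2))² = (6*(1 + 2*6)/(-2 + 6))² = (6*(1 + 12)/4)² = (6*(¼)*13)² = (39/2)² = 1521/4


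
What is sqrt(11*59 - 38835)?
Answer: I*sqrt(38186) ≈ 195.41*I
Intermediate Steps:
sqrt(11*59 - 38835) = sqrt(649 - 38835) = sqrt(-38186) = I*sqrt(38186)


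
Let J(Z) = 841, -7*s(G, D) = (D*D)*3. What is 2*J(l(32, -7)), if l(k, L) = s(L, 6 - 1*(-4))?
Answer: 1682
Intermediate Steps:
s(G, D) = -3*D**2/7 (s(G, D) = -D*D*3/7 = -D**2*3/7 = -3*D**2/7)
l(k, L) = -300/7 (l(k, L) = -3*(6 - 1*(-4))**2/7 = -3*(6 + 4)**2/7 = -3/7*10**2 = -3/7*100 = -300/7)
2*J(l(32, -7)) = 2*841 = 1682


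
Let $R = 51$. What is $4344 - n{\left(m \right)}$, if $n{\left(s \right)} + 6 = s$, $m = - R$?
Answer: $4401$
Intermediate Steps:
$m = -51$ ($m = \left(-1\right) 51 = -51$)
$n{\left(s \right)} = -6 + s$
$4344 - n{\left(m \right)} = 4344 - \left(-6 - 51\right) = 4344 - -57 = 4344 + 57 = 4401$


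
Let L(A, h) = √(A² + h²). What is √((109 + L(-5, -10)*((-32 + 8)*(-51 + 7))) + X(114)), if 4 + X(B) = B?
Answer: √(219 + 5280*√5) ≈ 109.66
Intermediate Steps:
X(B) = -4 + B
√((109 + L(-5, -10)*((-32 + 8)*(-51 + 7))) + X(114)) = √((109 + √((-5)² + (-10)²)*((-32 + 8)*(-51 + 7))) + (-4 + 114)) = √((109 + √(25 + 100)*(-24*(-44))) + 110) = √((109 + √125*1056) + 110) = √((109 + (5*√5)*1056) + 110) = √((109 + 5280*√5) + 110) = √(219 + 5280*√5)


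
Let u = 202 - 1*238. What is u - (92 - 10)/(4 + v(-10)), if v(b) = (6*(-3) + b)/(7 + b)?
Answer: -843/20 ≈ -42.150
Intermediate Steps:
v(b) = (-18 + b)/(7 + b)
u = -36 (u = 202 - 238 = -36)
u - (92 - 10)/(4 + v(-10)) = -36 - (92 - 10)/(4 + (-18 - 10)/(7 - 10)) = -36 - 82/(4 - 28/(-3)) = -36 - 82/(4 - ⅓*(-28)) = -36 - 82/(4 + 28/3) = -36 - 82/40/3 = -36 - 82*3/40 = -36 - 1*123/20 = -36 - 123/20 = -843/20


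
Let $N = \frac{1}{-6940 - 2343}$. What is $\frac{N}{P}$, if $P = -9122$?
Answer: $\frac{1}{84679526} \approx 1.1809 \cdot 10^{-8}$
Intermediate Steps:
$N = - \frac{1}{9283}$ ($N = \frac{1}{-9283} = - \frac{1}{9283} \approx -0.00010772$)
$\frac{N}{P} = - \frac{1}{9283 \left(-9122\right)} = \left(- \frac{1}{9283}\right) \left(- \frac{1}{9122}\right) = \frac{1}{84679526}$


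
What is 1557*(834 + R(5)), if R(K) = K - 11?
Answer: 1289196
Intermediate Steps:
R(K) = -11 + K
1557*(834 + R(5)) = 1557*(834 + (-11 + 5)) = 1557*(834 - 6) = 1557*828 = 1289196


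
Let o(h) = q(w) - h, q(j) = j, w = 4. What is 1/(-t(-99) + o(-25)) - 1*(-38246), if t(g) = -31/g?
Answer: 108618739/2840 ≈ 38246.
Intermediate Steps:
o(h) = 4 - h
1/(-t(-99) + o(-25)) - 1*(-38246) = 1/(-(-31)/(-99) + (4 - 1*(-25))) - 1*(-38246) = 1/(-(-31)*(-1)/99 + (4 + 25)) + 38246 = 1/(-1*31/99 + 29) + 38246 = 1/(-31/99 + 29) + 38246 = 1/(2840/99) + 38246 = 99/2840 + 38246 = 108618739/2840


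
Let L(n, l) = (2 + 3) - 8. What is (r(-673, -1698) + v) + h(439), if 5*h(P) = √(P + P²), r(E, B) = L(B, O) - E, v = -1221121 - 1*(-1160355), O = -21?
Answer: -60096 + 2*√48290/5 ≈ -60008.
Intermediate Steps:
v = -60766 (v = -1221121 + 1160355 = -60766)
L(n, l) = -3 (L(n, l) = 5 - 8 = -3)
r(E, B) = -3 - E
h(P) = √(P + P²)/5
(r(-673, -1698) + v) + h(439) = ((-3 - 1*(-673)) - 60766) + √(439*(1 + 439))/5 = ((-3 + 673) - 60766) + √(439*440)/5 = (670 - 60766) + √193160/5 = -60096 + (2*√48290)/5 = -60096 + 2*√48290/5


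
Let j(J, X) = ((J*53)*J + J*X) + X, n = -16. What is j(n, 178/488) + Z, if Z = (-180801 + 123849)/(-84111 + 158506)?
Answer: 246178278227/18152380 ≈ 13562.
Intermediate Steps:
j(J, X) = X + 53*J² + J*X (j(J, X) = ((53*J)*J + J*X) + X = (53*J² + J*X) + X = X + 53*J² + J*X)
Z = -56952/74395 ≈ -0.76554
j(n, 178/488) + Z = (178/488 + 53*(-16)² - 2848/488) - 56952/74395 = (178*(1/488) + 53*256 - 2848/488) - 56952/74395 = (89/244 + 13568 - 16*89/244) - 56952/74395 = (89/244 + 13568 - 356/61) - 56952/74395 = 3309257/244 - 56952/74395 = 246178278227/18152380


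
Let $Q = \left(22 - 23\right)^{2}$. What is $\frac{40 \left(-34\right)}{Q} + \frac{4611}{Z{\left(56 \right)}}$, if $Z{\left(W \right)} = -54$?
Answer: $- \frac{26017}{18} \approx -1445.4$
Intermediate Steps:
$Q = 1$ ($Q = \left(-1\right)^{2} = 1$)
$\frac{40 \left(-34\right)}{Q} + \frac{4611}{Z{\left(56 \right)}} = \frac{40 \left(-34\right)}{1} + \frac{4611}{-54} = \left(-1360\right) 1 + 4611 \left(- \frac{1}{54}\right) = -1360 - \frac{1537}{18} = - \frac{26017}{18}$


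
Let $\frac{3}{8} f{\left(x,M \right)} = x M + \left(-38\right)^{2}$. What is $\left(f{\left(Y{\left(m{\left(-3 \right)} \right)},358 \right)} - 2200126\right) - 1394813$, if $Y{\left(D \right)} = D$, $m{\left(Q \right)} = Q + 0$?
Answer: $- \frac{10781857}{3} \approx -3.594 \cdot 10^{6}$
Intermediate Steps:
$m{\left(Q \right)} = Q$
$f{\left(x,M \right)} = \frac{11552}{3} + \frac{8 M x}{3}$ ($f{\left(x,M \right)} = \frac{8 \left(x M + \left(-38\right)^{2}\right)}{3} = \frac{8 \left(M x + 1444\right)}{3} = \frac{8 \left(1444 + M x\right)}{3} = \frac{11552}{3} + \frac{8 M x}{3}$)
$\left(f{\left(Y{\left(m{\left(-3 \right)} \right)},358 \right)} - 2200126\right) - 1394813 = \left(\left(\frac{11552}{3} + \frac{8}{3} \cdot 358 \left(-3\right)\right) - 2200126\right) - 1394813 = \left(\left(\frac{11552}{3} - 2864\right) - 2200126\right) - 1394813 = \left(\frac{2960}{3} - 2200126\right) - 1394813 = - \frac{6597418}{3} - 1394813 = - \frac{10781857}{3}$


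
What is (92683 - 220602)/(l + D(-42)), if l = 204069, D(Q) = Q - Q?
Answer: -127919/204069 ≈ -0.62684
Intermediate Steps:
D(Q) = 0
(92683 - 220602)/(l + D(-42)) = (92683 - 220602)/(204069 + 0) = -127919/204069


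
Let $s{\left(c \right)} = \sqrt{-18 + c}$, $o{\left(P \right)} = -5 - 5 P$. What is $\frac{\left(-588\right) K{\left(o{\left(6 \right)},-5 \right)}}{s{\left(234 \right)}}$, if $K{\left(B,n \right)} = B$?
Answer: $\frac{1715 \sqrt{6}}{3} \approx 1400.3$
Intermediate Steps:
$\frac{\left(-588\right) K{\left(o{\left(6 \right)},-5 \right)}}{s{\left(234 \right)}} = \frac{\left(-588\right) \left(-5 - 30\right)}{\sqrt{-18 + 234}} = \frac{\left(-588\right) \left(-5 - 30\right)}{\sqrt{216}} = \frac{\left(-588\right) \left(-35\right)}{6 \sqrt{6}} = 20580 \frac{\sqrt{6}}{36} = \frac{1715 \sqrt{6}}{3}$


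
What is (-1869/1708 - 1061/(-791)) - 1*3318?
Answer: -640339585/193004 ≈ -3317.8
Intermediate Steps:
(-1869/1708 - 1061/(-791)) - 1*3318 = (-1869*1/1708 - 1061*(-1/791)) - 3318 = (-267/244 + 1061/791) - 3318 = 47687/193004 - 3318 = -640339585/193004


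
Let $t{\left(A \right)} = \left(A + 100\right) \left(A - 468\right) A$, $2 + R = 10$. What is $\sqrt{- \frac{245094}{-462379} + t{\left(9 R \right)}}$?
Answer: $\frac{i \sqrt{1048461011110882398}}{462379} \approx 2214.5 i$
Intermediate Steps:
$R = 8$ ($R = -2 + 10 = 8$)
$t{\left(A \right)} = A \left(-468 + A\right) \left(100 + A\right)$ ($t{\left(A \right)} = \left(100 + A\right) \left(-468 + A\right) A = \left(-468 + A\right) \left(100 + A\right) A = A \left(-468 + A\right) \left(100 + A\right)$)
$\sqrt{- \frac{245094}{-462379} + t{\left(9 R \right)}} = \sqrt{- \frac{245094}{-462379} + 9 \cdot 8 \left(-46800 + \left(9 \cdot 8\right)^{2} - 368 \cdot 9 \cdot 8\right)} = \sqrt{\left(-245094\right) \left(- \frac{1}{462379}\right) + 72 \left(-46800 + 72^{2} - 26496\right)} = \sqrt{\frac{245094}{462379} + 72 \left(-46800 + 5184 - 26496\right)} = \sqrt{\frac{245094}{462379} + 72 \left(-68112\right)} = \sqrt{\frac{245094}{462379} - 4904064} = \sqrt{- \frac{2267535963162}{462379}} = \frac{i \sqrt{1048461011110882398}}{462379}$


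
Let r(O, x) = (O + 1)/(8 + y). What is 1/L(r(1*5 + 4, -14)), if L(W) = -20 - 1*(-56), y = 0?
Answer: 1/36 ≈ 0.027778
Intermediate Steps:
r(O, x) = ⅛ + O/8 (r(O, x) = (O + 1)/(8 + 0) = (1 + O)/8 = (1 + O)*(⅛) = ⅛ + O/8)
L(W) = 36 (L(W) = -20 + 56 = 36)
1/L(r(1*5 + 4, -14)) = 1/36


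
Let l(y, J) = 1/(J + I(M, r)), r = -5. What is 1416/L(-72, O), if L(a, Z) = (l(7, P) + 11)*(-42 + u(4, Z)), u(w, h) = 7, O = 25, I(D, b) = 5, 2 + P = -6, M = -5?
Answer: -531/140 ≈ -3.7929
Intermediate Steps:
P = -8 (P = -2 - 6 = -8)
l(y, J) = 1/(5 + J) (l(y, J) = 1/(J + 5) = 1/(5 + J))
L(a, Z) = -1120/3 (L(a, Z) = (1/(5 - 8) + 11)*(-42 + 7) = (1/(-3) + 11)*(-35) = (-⅓ + 11)*(-35) = (32/3)*(-35) = -1120/3)
1416/L(-72, O) = 1416/(-1120/3) = 1416*(-3/1120) = -531/140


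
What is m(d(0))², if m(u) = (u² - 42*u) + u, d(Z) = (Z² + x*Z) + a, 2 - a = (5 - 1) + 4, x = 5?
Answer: 79524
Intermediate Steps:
a = -6 (a = 2 - ((5 - 1) + 4) = 2 - (4 + 4) = 2 - 1*8 = 2 - 8 = -6)
d(Z) = -6 + Z² + 5*Z (d(Z) = (Z² + 5*Z) - 6 = -6 + Z² + 5*Z)
m(u) = u² - 41*u
m(d(0))² = ((-6 + 0² + 5*0)*(-41 + (-6 + 0² + 5*0)))² = ((-6 + 0 + 0)*(-41 + (-6 + 0 + 0)))² = (-6*(-41 - 6))² = (-6*(-47))² = 282² = 79524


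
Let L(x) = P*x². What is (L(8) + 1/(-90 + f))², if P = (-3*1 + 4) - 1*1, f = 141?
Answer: 1/2601 ≈ 0.00038447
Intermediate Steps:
P = 0 (P = (-3 + 4) - 1 = 1 - 1 = 0)
L(x) = 0 (L(x) = 0*x² = 0)
(L(8) + 1/(-90 + f))² = (0 + 1/(-90 + 141))² = (0 + 1/51)² = (1/51)² = 1/2601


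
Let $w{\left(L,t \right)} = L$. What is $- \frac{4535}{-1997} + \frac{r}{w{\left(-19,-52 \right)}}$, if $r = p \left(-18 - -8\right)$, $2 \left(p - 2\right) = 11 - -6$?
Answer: $\frac{295850}{37943} \approx 7.7972$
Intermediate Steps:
$p = \frac{21}{2}$ ($p = 2 + \frac{11 - -6}{2} = 2 + \frac{11 + 6}{2} = 2 + \frac{1}{2} \cdot 17 = 2 + \frac{17}{2} = \frac{21}{2} \approx 10.5$)
$r = -105$ ($r = \frac{21 \left(-18 - -8\right)}{2} = \frac{21 \left(-18 + 8\right)}{2} = \frac{21}{2} \left(-10\right) = -105$)
$- \frac{4535}{-1997} + \frac{r}{w{\left(-19,-52 \right)}} = - \frac{4535}{-1997} - \frac{105}{-19} = \left(-4535\right) \left(- \frac{1}{1997}\right) - - \frac{105}{19} = \frac{4535}{1997} + \frac{105}{19} = \frac{295850}{37943}$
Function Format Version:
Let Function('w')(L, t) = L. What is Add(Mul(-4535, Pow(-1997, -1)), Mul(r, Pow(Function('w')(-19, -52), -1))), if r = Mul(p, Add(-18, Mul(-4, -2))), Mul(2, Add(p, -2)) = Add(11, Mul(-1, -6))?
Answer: Rational(295850, 37943) ≈ 7.7972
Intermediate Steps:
p = Rational(21, 2) (p = Add(2, Mul(Rational(1, 2), Add(11, Mul(-1, -6)))) = Add(2, Mul(Rational(1, 2), Add(11, 6))) = Add(2, Mul(Rational(1, 2), 17)) = Add(2, Rational(17, 2)) = Rational(21, 2) ≈ 10.500)
r = -105 (r = Mul(Rational(21, 2), Add(-18, Mul(-4, -2))) = Mul(Rational(21, 2), Add(-18, 8)) = Mul(Rational(21, 2), -10) = -105)
Add(Mul(-4535, Pow(-1997, -1)), Mul(r, Pow(Function('w')(-19, -52), -1))) = Add(Mul(-4535, Pow(-1997, -1)), Mul(-105, Pow(-19, -1))) = Add(Mul(-4535, Rational(-1, 1997)), Mul(-105, Rational(-1, 19))) = Add(Rational(4535, 1997), Rational(105, 19)) = Rational(295850, 37943)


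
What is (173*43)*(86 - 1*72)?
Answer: 104146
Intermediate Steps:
(173*43)*(86 - 1*72) = 7439*(86 - 72) = 7439*14 = 104146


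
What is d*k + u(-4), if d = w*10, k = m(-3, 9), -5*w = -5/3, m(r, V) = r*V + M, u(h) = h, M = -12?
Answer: -134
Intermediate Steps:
m(r, V) = -12 + V*r (m(r, V) = r*V - 12 = V*r - 12 = -12 + V*r)
w = ⅓ (w = -(-1)/3 = -⅕*(-5/3) = ⅓ ≈ 0.33333)
k = -39 (k = -12 + 9*(-3) = -12 - 27 = -39)
d = 10/3 (d = (⅓)*10 = 10/3 ≈ 3.3333)
d*k + u(-4) = (10/3)*(-39) - 4 = -130 - 4 = -134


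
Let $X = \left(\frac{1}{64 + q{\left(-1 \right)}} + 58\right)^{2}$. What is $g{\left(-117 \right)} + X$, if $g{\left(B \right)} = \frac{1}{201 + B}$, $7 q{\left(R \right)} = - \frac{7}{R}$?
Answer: $\frac{1194521269}{354900} \approx 3365.8$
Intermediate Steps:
$q{\left(R \right)} = - \frac{1}{R}$ ($q{\left(R \right)} = \frac{\left(-7\right) \frac{1}{R}}{7} = - \frac{1}{R}$)
$X = \frac{14220441}{4225}$ ($X = \left(\frac{1}{64 - \frac{1}{-1}} + 58\right)^{2} = \left(\frac{1}{64 - -1} + 58\right)^{2} = \left(\frac{1}{64 + 1} + 58\right)^{2} = \left(\frac{1}{65} + 58\right)^{2} = \left(\frac{3771}{65}\right)^{2} = \frac{14220441}{4225} \approx 3365.8$)
$g{\left(-117 \right)} + X = \frac{1}{201 - 117} + \frac{14220441}{4225} = \frac{1}{84} + \frac{14220441}{4225} = \frac{1194521269}{354900}$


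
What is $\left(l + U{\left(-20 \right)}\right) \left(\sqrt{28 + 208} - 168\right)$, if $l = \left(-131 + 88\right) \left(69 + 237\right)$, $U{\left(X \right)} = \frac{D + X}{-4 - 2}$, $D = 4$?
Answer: $2210096 - \frac{78932 \sqrt{59}}{3} \approx 2.008 \cdot 10^{6}$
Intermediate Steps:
$U{\left(X \right)} = - \frac{2}{3} - \frac{X}{6}$ ($U{\left(X \right)} = \frac{4 + X}{-4 - 2} = \frac{4 + X}{-6} = \left(4 + X\right) \left(- \frac{1}{6}\right) = - \frac{2}{3} - \frac{X}{6}$)
$l = -13158$ ($l = \left(-43\right) 306 = -13158$)
$\left(l + U{\left(-20 \right)}\right) \left(\sqrt{28 + 208} - 168\right) = \left(-13158 - - \frac{8}{3}\right) \left(\sqrt{28 + 208} - 168\right) = \left(-13158 + \left(- \frac{2}{3} + \frac{10}{3}\right)\right) \left(\sqrt{236} - 168\right) = \left(-13158 + \frac{8}{3}\right) \left(2 \sqrt{59} - 168\right) = - \frac{39466 \left(-168 + 2 \sqrt{59}\right)}{3} = 2210096 - \frac{78932 \sqrt{59}}{3}$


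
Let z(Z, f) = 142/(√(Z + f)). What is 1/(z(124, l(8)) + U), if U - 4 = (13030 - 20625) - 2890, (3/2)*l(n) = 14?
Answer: -1048100/10985120977 - 710*√3/10985120977 ≈ -9.5523e-5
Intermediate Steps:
l(n) = 28/3 (l(n) = (⅔)*14 = 28/3)
z(Z, f) = 142/√(Z + f)
U = -10481 (U = 4 + ((13030 - 20625) - 2890) = 4 + (-7595 - 2890) = 4 - 10485 = -10481)
1/(z(124, l(8)) + U) = 1/(142/√(124 + 28/3) - 10481) = 1/(142/√(400/3) - 10481) = 1/(142*(√3/20) - 10481) = 1/(71*√3/10 - 10481) = 1/(-10481 + 71*√3/10)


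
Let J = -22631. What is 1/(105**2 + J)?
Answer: -1/11606 ≈ -8.6162e-5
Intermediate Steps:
1/(105**2 + J) = 1/(105**2 - 22631) = 1/(11025 - 22631) = 1/(-11606) = -1/11606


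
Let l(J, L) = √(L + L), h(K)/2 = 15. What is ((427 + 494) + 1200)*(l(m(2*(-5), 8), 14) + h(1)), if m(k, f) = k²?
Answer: 63630 + 4242*√7 ≈ 74853.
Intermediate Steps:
h(K) = 30 (h(K) = 2*15 = 30)
l(J, L) = √2*√L (l(J, L) = √(2*L) = √2*√L)
((427 + 494) + 1200)*(l(m(2*(-5), 8), 14) + h(1)) = ((427 + 494) + 1200)*(√2*√14 + 30) = (921 + 1200)*(2*√7 + 30) = 2121*(30 + 2*√7) = 63630 + 4242*√7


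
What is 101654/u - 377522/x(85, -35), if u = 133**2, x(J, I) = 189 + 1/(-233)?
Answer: -110821032555/55639486 ≈ -1991.8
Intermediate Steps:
x(J, I) = 44036/233 (x(J, I) = 189 - 1/233 = 44036/233)
u = 17689
101654/u - 377522/x(85, -35) = 101654/17689 - 377522/44036/233 = 101654*(1/17689) - 377522*233/44036 = 14522/2527 - 43981313/22018 = -110821032555/55639486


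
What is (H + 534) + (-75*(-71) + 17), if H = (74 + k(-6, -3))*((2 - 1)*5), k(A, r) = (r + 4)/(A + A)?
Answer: 74947/12 ≈ 6245.6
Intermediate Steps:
k(A, r) = (4 + r)/(2*A) (k(A, r) = (4 + r)/((2*A)) = (4 + r)*(1/(2*A)) = (4 + r)/(2*A))
H = 4435/12 (H = (74 + (1/2)*(4 - 3)/(-6))*((2 - 1)*5) = (74 + (1/2)*(-1/6)*1)*(1*5) = (74 - 1/12)*5 = (887/12)*5 = 4435/12 ≈ 369.58)
(H + 534) + (-75*(-71) + 17) = (4435/12 + 534) + (-75*(-71) + 17) = 10843/12 + (5325 + 17) = 10843/12 + 5342 = 74947/12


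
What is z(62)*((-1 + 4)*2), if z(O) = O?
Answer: 372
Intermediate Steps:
z(62)*((-1 + 4)*2) = 62*((-1 + 4)*2) = 62*(3*2) = 62*6 = 372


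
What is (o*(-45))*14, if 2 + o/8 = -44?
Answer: 231840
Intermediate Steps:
o = -368 (o = -16 + 8*(-44) = -16 - 352 = -368)
(o*(-45))*14 = -368*(-45)*14 = 16560*14 = 231840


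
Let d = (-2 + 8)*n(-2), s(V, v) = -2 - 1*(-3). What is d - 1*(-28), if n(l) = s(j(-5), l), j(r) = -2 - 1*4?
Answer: 34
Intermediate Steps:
j(r) = -6 (j(r) = -2 - 4 = -6)
s(V, v) = 1 (s(V, v) = -2 + 3 = 1)
n(l) = 1
d = 6 (d = (-2 + 8)*1 = 6*1 = 6)
d - 1*(-28) = 6 - 1*(-28) = 6 + 28 = 34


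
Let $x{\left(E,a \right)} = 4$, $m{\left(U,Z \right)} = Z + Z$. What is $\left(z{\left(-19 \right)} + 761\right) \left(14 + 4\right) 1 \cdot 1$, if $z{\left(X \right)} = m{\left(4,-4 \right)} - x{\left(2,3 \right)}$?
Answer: $13482$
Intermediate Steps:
$m{\left(U,Z \right)} = 2 Z$
$z{\left(X \right)} = -12$ ($z{\left(X \right)} = 2 \left(-4\right) - 4 = -8 - 4 = -12$)
$\left(z{\left(-19 \right)} + 761\right) \left(14 + 4\right) 1 \cdot 1 = \left(-12 + 761\right) \left(14 + 4\right) 1 \cdot 1 = 749 \cdot 18 \cdot 1 = 13482 \cdot 1 = 13482$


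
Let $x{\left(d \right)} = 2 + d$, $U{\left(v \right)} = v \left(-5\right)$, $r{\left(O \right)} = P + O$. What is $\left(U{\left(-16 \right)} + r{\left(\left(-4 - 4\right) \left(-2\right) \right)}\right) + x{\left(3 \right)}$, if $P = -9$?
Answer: $92$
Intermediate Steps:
$r{\left(O \right)} = -9 + O$
$U{\left(v \right)} = - 5 v$
$\left(U{\left(-16 \right)} + r{\left(\left(-4 - 4\right) \left(-2\right) \right)}\right) + x{\left(3 \right)} = \left(\left(-5\right) \left(-16\right) - \left(9 - \left(-4 - 4\right) \left(-2\right)\right)\right) + \left(2 + 3\right) = \left(80 - -7\right) + 5 = \left(80 + \left(-9 + 16\right)\right) + 5 = \left(80 + 7\right) + 5 = 87 + 5 = 92$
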